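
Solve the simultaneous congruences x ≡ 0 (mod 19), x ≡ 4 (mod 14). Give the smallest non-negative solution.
The moduli 19, 14 are pairwise coprime, so by the CRT there is a unique solution mod 19·14 = 266.
Solve by successive substitution. Start with x ≡ 0 (mod 19).
  Combine with x ≡ 4 (mod 14): write x = 19·t and require 19·t ≡ 4 (mod 14). Since 19^(−1) ≡ 3 (mod 14) (19 ≡ 5 (mod 14)), t ≡ 3·4 ≡ 12 (mod 14). So x ≡ 19·12 = 228 (mod 266).
Unique solution in [0, 266): x = 228.

Final answer: x ≡ 228 (mod 266); the representative in [0, 266) is 228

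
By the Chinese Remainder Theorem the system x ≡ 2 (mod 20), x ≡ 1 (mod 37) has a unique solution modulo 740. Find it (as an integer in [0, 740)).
The moduli 20, 37 are pairwise coprime, so by the CRT there is a unique solution mod 20·37 = 740.
Solve by successive substitution. Start with x ≡ 2 (mod 20).
  Combine with x ≡ 1 (mod 37): write x = 2 + 20·t and require 2 + 20·t ≡ 1 (mod 37), i.e. 20·t ≡ 1 − 2 ≡ 36 (mod 37). Since 20^(−1) ≡ 13 (mod 37), t ≡ 13·36 ≡ 24 (mod 37). So x ≡ 2 + 20·24 = 482 (mod 740).
Unique solution in [0, 740): x = 482.

Final answer: x ≡ 482 (mod 740); the representative in [0, 740) is 482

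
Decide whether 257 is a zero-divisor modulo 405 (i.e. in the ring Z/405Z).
gcd(257, 405) = 1, so 257 is a unit in Z/405Z (it has a multiplicative inverse). A unit cannot be a zero-divisor: if 257·b ≡ 0 then multiplying both sides by 257^(−1) gives b ≡ 0. So 257 is not a zero-divisor.

Final answer: NO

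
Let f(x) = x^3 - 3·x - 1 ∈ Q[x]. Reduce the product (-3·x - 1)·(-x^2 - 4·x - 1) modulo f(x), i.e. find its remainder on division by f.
First multiply in Q[x] without reducing: a · b = 3·x^3 + 13·x^2 + 7·x + 1. Now divide by f(x) = x^3 - 3·x - 1, eliminating the leading term at each step:
  leading term 3·x^3: subtract (3)·f(x) = 3·x^3 - 9·x - 3, leaving 13·x^2 + 16·x + 4
The degree is now < 3, so this is the remainder. Hence a · b ≡ 13·x^2 + 16·x + 4 in Q[x]/(f).

Final answer: a · b ≡ 13·x^2 + 16·x + 4 (mod f(x))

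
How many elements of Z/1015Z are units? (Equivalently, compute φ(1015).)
Z/1015Z has φ(1015) = 672 units

An element a ∈ Z/1015Z is a unit iff gcd(a, 1015) = 1, so the number of units is φ(1015). φ is multiplicative, with φ(p^e) = p^e − p^(e−1). Factorise 1015 = 5 · 7 · 29. Then
  φ(1015) = (5 − 1) · (7 − 1) · (29 − 1) = 4 · 6 · 28 = 672.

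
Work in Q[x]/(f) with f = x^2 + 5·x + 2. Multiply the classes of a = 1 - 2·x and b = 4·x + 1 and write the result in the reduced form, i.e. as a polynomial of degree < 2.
First multiply in Q[x] without reducing: a · b = -8·x^2 + 2·x + 1. Now divide by f(x) = x^2 + 5·x + 2, eliminating the leading term at each step:
  leading term -8·x^2: subtract (-8)·f(x) = -8·x^2 - 40·x - 16, leaving 42·x + 17
The degree is now < 2, so this is the remainder. Hence a · b ≡ 42·x + 17 in Q[x]/(f).

Final answer: a · b ≡ 42·x + 17 (mod f(x))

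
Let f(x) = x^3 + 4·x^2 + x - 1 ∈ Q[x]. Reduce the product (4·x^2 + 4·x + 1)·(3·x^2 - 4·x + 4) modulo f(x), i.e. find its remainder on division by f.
a · b ≡ 199·x^2 + 76·x - 48 (mod f(x))

First multiply in Q[x] without reducing: a · b = 12·x^4 - 4·x^3 + 3·x^2 + 12·x + 4. Now divide by f(x) = x^3 + 4·x^2 + x - 1, eliminating the leading term at each step:
  leading term 12·x^4: subtract (12·x)·f(x) = 12·x^4 + 48·x^3 + 12·x^2 - 12·x, leaving -52·x^3 - 9·x^2 + 24·x + 4
  leading term -52·x^3: subtract (-52)·f(x) = -52·x^3 - 208·x^2 - 52·x + 52, leaving 199·x^2 + 76·x - 48
The degree is now < 3, so this is the remainder. Hence a · b ≡ 199·x^2 + 76·x - 48 in Q[x]/(f).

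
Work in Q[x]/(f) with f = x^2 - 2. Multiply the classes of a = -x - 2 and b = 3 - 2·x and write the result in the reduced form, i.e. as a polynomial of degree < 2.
a · b ≡ x - 2 (mod f(x))

First multiply in Q[x] without reducing: a · b = 2·x^2 + x - 6. Now divide by f(x) = x^2 - 2, eliminating the leading term at each step:
  leading term 2·x^2: subtract (2)·f(x) = 2·x^2 - 4, leaving x - 2
The degree is now < 2, so this is the remainder. Hence a · b ≡ x - 2 in Q[x]/(f).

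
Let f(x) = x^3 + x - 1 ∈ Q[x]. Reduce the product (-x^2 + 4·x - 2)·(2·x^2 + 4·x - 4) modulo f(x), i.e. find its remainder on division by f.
a · b ≡ 18·x^2 - 30·x + 12 (mod f(x))

First multiply in Q[x] without reducing: a · b = -2·x^4 + 4·x^3 + 16·x^2 - 24·x + 8. Now divide by f(x) = x^3 + x - 1, eliminating the leading term at each step:
  leading term -2·x^4: subtract (-2·x)·f(x) = -2·x^4 - 2·x^2 + 2·x, leaving 4·x^3 + 18·x^2 - 26·x + 8
  leading term 4·x^3: subtract (4)·f(x) = 4·x^3 + 4·x - 4, leaving 18·x^2 - 30·x + 12
The degree is now < 3, so this is the remainder. Hence a · b ≡ 18·x^2 - 30·x + 12 in Q[x]/(f).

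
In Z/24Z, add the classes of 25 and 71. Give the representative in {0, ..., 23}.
Reduce the summands first: 25 ≡ 1, 71 ≡ 23 (mod 24), so 25 + 71 ≡ 1 + 23 (mod 24). 1 + 23 = 24; 24 = 1·24 + 0, so (25 + 71) mod 24 = 0.

Final answer: 0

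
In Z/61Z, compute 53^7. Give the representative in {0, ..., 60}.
Use repeated squaring. Binary(7) = 111. Walk through the bits of the exponent 7 left-to-right: at each bit after the leading one, square the running value, then multiply by 53 if the bit is 1 (always reducing mod 61):
  bit 1 = 1 (leading): start with 53.
  bit 2 = 1: square 53^2 = 2809 ≡ 3; bit is 1, so multiply 3·53 = 159 ≡ 37 (mod 61).
  bit 3 = 1: square 37^2 = 1369 ≡ 27; bit is 1, so multiply 27·53 = 1431 ≡ 28 (mod 61).
Final value: 53^7 ≡ 28 (mod 61).

Final answer: 28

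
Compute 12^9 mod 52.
12

Use repeated squaring. Binary(9) = 1001. Walk through the bits of the exponent 9 left-to-right: at each bit after the leading one, square the running value, then multiply by 12 if the bit is 1 (always reducing mod 52):
  bit 1 = 1 (leading): start with 12.
  bit 2 = 0: square 12^2 = 144 ≡ 40 (mod 52).
  bit 3 = 0: square 40^2 = 1600 ≡ 40 (mod 52).
  bit 4 = 1: square 40^2 = 1600 ≡ 40; bit is 1, so multiply 40·12 = 480 ≡ 12 (mod 52).
Final value: 12^9 ≡ 12 (mod 52).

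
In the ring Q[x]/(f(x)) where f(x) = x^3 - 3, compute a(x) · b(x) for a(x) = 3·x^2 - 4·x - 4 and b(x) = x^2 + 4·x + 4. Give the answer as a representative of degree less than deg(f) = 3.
First multiply in Q[x] without reducing: a · b = 3·x^4 + 8·x^3 - 8·x^2 - 32·x - 16. Now divide by f(x) = x^3 - 3, eliminating the leading term at each step:
  leading term 3·x^4: subtract (3·x)·f(x) = 3·x^4 - 9·x, leaving 8·x^3 - 8·x^2 - 23·x - 16
  leading term 8·x^3: subtract (8)·f(x) = 8·x^3 - 24, leaving -8·x^2 - 23·x + 8
The degree is now < 3, so this is the remainder. Hence a · b ≡ -8·x^2 - 23·x + 8 in Q[x]/(f).

Final answer: a · b ≡ -8·x^2 - 23·x + 8 (mod f(x))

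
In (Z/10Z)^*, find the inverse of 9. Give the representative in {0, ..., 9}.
Apply the extended Euclidean algorithm to (10, 9), tracking rows (r, s, t) with s·10 + t·9 = r. Each division r_prev = q·r_cur + r_new produces the new row as (previous row) − q·(current row):
  row A: (10, 1, 0)   [1·10 + 0·9 = 10]
  row B: (9, 0, 1)   [0·10 + 1·9 = 9]
  10 = 1·9 + 1   → row C = row A − 1·row B = (1, 1, −1)   [check: 1·10 − 1·9 = 1]
  9 = 9·1 + 0   → remainder 0, stop. gcd = 1 (last nonzero row C).
The gcd is 1, so 9 is invertible mod 10. The last nonzero row gives 1·10 − 1·9 = 1, so t = −1. So 9^(−1) ≡ −1 ≡ 9 (mod 10). Verify: 9 · 9 = 81 ≡ 1 (mod 10). ✓

Final answer: 9^(−1) ≡ 9 (mod 10)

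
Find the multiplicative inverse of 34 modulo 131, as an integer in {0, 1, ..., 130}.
Apply the extended Euclidean algorithm to (131, 34), tracking rows (r, s, t) with s·131 + t·34 = r. Each division r_prev = q·r_cur + r_new produces the new row as (previous row) − q·(current row):
  row A: (131, 1, 0)   [1·131 + 0·34 = 131]
  row B: (34, 0, 1)   [0·131 + 1·34 = 34]
  131 = 3·34 + 29   → row C = row A − 3·row B = (29, 1, −3)   [check: 1·131 − 3·34 = 29]
  34 = 1·29 + 5   → row D = row B − 1·row C = (5, −1, 4)   [check: −1·131 + 4·34 = 5]
  29 = 5·5 + 4   → row E = row C − 5·row D = (4, 6, −23)   [check: 6·131 − 23·34 = 4]
  5 = 1·4 + 1   → row F = row D − 1·row E = (1, −7, 27)   [check: −7·131 + 27·34 = 1]
  4 = 4·1 + 0   → remainder 0, stop. gcd = 1 (last nonzero row F).
The gcd is 1, so 34 is invertible mod 131. The last nonzero row gives −7·131 + 27·34 = 1, so t = 27. So 34^(−1) ≡ 27 (mod 131). Verify: 34 · 27 = 918 ≡ 1 (mod 131). ✓

Final answer: 34^(−1) ≡ 27 (mod 131)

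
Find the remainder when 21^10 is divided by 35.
21

Use repeated squaring. Binary(10) = 1010. Walk through the bits of the exponent 10 left-to-right: at each bit after the leading one, square the running value, then multiply by 21 if the bit is 1 (always reducing mod 35):
  bit 1 = 1 (leading): start with 21.
  bit 2 = 0: square 21^2 = 441 ≡ 21 (mod 35).
  bit 3 = 1: square 21^2 = 441 ≡ 21; bit is 1, so multiply 21·21 = 441 ≡ 21 (mod 35).
  bit 4 = 0: square 21^2 = 441 ≡ 21 (mod 35).
Final value: 21^10 ≡ 21 (mod 35).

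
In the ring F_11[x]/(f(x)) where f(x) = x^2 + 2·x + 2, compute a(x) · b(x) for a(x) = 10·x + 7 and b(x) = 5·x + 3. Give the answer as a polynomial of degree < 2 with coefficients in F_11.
Multiply as integer polynomials: a · b = 50·x^2 + 65·x + 21. Reducing coefficients mod 11: a · b ≡ 6·x^2 + 10·x + 10. Now divide by f(x) = x^2 + 2·x + 2 in F_11[x], eliminating the leading term at each step:
  leading term 6·x^2: subtract (6)·f(x) = 6·x^2 + x + 1, leaving 9·x + 9 (coefficients mod 11)
The degree is now < 2, so this is the remainder. Hence a · b ≡ 9·x + 9 in F_11[x]/(f).

Final answer: a · b ≡ 9·x + 9 (mod f(x))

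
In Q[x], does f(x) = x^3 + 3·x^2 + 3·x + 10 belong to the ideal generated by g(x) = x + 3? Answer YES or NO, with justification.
NO

In Q[x] the ideal (g) consists of all multiples of g, so f ∈ (g) iff g | f, i.e. iff the remainder of f on division by g is 0. Divide f by g (g is monic, so eliminate the leading term of the running remainder at each step):
  leading term x^3: subtract (x^2)·g(x) = x^3 + 3·x^2, leaving 3·x + 10
  leading term 3·x: subtract (3)·g(x) = 3·x + 9, leaving 1
The remainder r(x) = 1 ≠ 0 (and deg r < deg g), so g ∤ f, i.e. f ∉ (g).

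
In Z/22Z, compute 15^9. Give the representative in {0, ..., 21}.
Use repeated squaring. Binary(9) = 1001. Walk through the bits of the exponent 9 left-to-right: at each bit after the leading one, square the running value, then multiply by 15 if the bit is 1 (always reducing mod 22):
  bit 1 = 1 (leading): start with 15.
  bit 2 = 0: square 15^2 = 225 ≡ 5 (mod 22).
  bit 3 = 0: square 5^2 = 25 ≡ 3 (mod 22).
  bit 4 = 1: square 3^2 = 9; bit is 1, so multiply 9·15 = 135 ≡ 3 (mod 22).
Final value: 15^9 ≡ 3 (mod 22).

Final answer: 3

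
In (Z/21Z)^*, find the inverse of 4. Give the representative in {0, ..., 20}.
4^(−1) ≡ 16 (mod 21)

Apply the extended Euclidean algorithm to (21, 4), tracking rows (r, s, t) with s·21 + t·4 = r. Each division r_prev = q·r_cur + r_new produces the new row as (previous row) − q·(current row):
  row A: (21, 1, 0)   [1·21 + 0·4 = 21]
  row B: (4, 0, 1)   [0·21 + 1·4 = 4]
  21 = 5·4 + 1   → row C = row A − 5·row B = (1, 1, −5)   [check: 1·21 − 5·4 = 1]
  4 = 4·1 + 0   → remainder 0, stop. gcd = 1 (last nonzero row C).
The gcd is 1, so 4 is invertible mod 21. The last nonzero row gives 1·21 − 5·4 = 1, so t = −5. So 4^(−1) ≡ −5 ≡ 16 (mod 21). Verify: 4 · 16 = 64 ≡ 1 (mod 21). ✓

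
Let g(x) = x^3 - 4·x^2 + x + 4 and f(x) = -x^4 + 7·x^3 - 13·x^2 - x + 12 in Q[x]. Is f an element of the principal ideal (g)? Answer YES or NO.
In Q[x] the ideal (g) consists of all multiples of g, so f ∈ (g) iff g | f, i.e. iff the remainder of f on division by g is 0. Divide f by g (g is monic, so eliminate the leading term of the running remainder at each step):
  leading term -x^4: subtract (-x)·g(x) = -x^4 + 4·x^3 - x^2 - 4·x, leaving 3·x^3 - 12·x^2 + 3·x + 12
  leading term 3·x^3: subtract (3)·g(x) = 3·x^3 - 12·x^2 + 3·x + 12, leaving 0
The remainder is 0, so f(x) = g(x) · h(x) with h(x) = 3 - x. Hence g | f, i.e. f ∈ (g).

Final answer: YES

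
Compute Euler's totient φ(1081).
φ is multiplicative, with φ(p^e) = p^e − p^(e−1). Factorise 1081 = 23 · 47. Then
  φ(1081) = (23 − 1) · (47 − 1) = 22 · 46 = 1012.

Final answer: φ(1081) = 1012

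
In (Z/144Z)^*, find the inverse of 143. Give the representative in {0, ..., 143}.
143^(−1) ≡ 143 (mod 144)

Apply the extended Euclidean algorithm to (144, 143), tracking rows (r, s, t) with s·144 + t·143 = r. Each division r_prev = q·r_cur + r_new produces the new row as (previous row) − q·(current row):
  row A: (144, 1, 0)   [1·144 + 0·143 = 144]
  row B: (143, 0, 1)   [0·144 + 1·143 = 143]
  144 = 1·143 + 1   → row C = row A − 1·row B = (1, 1, −1)   [check: 1·144 − 1·143 = 1]
  143 = 143·1 + 0   → remainder 0, stop. gcd = 1 (last nonzero row C).
The gcd is 1, so 143 is invertible mod 144. The last nonzero row gives 1·144 − 1·143 = 1, so t = −1. So 143^(−1) ≡ −1 ≡ 143 (mod 144). Verify: 143 · 143 = 20449 ≡ 1 (mod 144). ✓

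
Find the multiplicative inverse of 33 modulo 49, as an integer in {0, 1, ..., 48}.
Apply the extended Euclidean algorithm to (49, 33), tracking rows (r, s, t) with s·49 + t·33 = r. Each division r_prev = q·r_cur + r_new produces the new row as (previous row) − q·(current row):
  row A: (49, 1, 0)   [1·49 + 0·33 = 49]
  row B: (33, 0, 1)   [0·49 + 1·33 = 33]
  49 = 1·33 + 16   → row C = row A − 1·row B = (16, 1, −1)   [check: 1·49 − 1·33 = 16]
  33 = 2·16 + 1   → row D = row B − 2·row C = (1, −2, 3)   [check: −2·49 + 3·33 = 1]
  16 = 16·1 + 0   → remainder 0, stop. gcd = 1 (last nonzero row D).
The gcd is 1, so 33 is invertible mod 49. The last nonzero row gives −2·49 + 3·33 = 1, so t = 3. So 33^(−1) ≡ 3 (mod 49). Verify: 33 · 3 = 99 ≡ 1 (mod 49). ✓

Final answer: 33^(−1) ≡ 3 (mod 49)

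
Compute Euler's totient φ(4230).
φ is multiplicative, with φ(p^e) = p^e − p^(e−1). Factorise 4230 = 2 · 3^2 · 5 · 47. Then
  φ(4230) = (2 − 1) · (3^2 − 3^1) · (5 − 1) · (47 − 1) = 1 · 6 · 4 · 46 = 1104.

Final answer: φ(4230) = 1104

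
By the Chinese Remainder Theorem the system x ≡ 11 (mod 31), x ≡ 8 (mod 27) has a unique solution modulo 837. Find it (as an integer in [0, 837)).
x ≡ 197 (mod 837); the representative in [0, 837) is 197

The moduli 31, 27 are pairwise coprime, so by the CRT there is a unique solution mod 31·27 = 837.
Solve by successive substitution. Start with x ≡ 11 (mod 31).
  Combine with x ≡ 8 (mod 27): write x = 11 + 31·t and require 11 + 31·t ≡ 8 (mod 27), i.e. 31·t ≡ 8 − 11 ≡ 24 (mod 27). Since 31^(−1) ≡ 7 (mod 27) (31 ≡ 4 (mod 27)), t ≡ 7·24 ≡ 6 (mod 27). So x ≡ 11 + 31·6 = 197 (mod 837).
Unique solution in [0, 837): x = 197.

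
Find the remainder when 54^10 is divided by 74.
28

Use repeated squaring. Binary(10) = 1010. Walk through the bits of the exponent 10 left-to-right: at each bit after the leading one, square the running value, then multiply by 54 if the bit is 1 (always reducing mod 74):
  bit 1 = 1 (leading): start with 54.
  bit 2 = 0: square 54^2 = 2916 ≡ 30 (mod 74).
  bit 3 = 1: square 30^2 = 900 ≡ 12; bit is 1, so multiply 12·54 = 648 ≡ 56 (mod 74).
  bit 4 = 0: square 56^2 = 3136 ≡ 28 (mod 74).
Final value: 54^10 ≡ 28 (mod 74).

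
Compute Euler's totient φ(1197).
φ is multiplicative, with φ(p^e) = p^e − p^(e−1). Factorise 1197 = 3^2 · 7 · 19. Then
  φ(1197) = (3^2 − 3^1) · (7 − 1) · (19 − 1) = 6 · 6 · 18 = 648.

Final answer: φ(1197) = 648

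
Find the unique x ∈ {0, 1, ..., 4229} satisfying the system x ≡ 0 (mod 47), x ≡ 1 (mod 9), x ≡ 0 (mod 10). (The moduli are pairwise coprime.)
x ≡ 2350 (mod 4230); the representative in [0, 4230) is 2350

The moduli 47, 9, 10 are pairwise coprime, so by the CRT there is a unique solution mod 47·9·10 = 4230.
Solve by successive substitution. Start with x ≡ 0 (mod 47).
  Combine with x ≡ 1 (mod 9): write x = 47·t and require 47·t ≡ 1 (mod 9). Since 47^(−1) ≡ 5 (mod 9) (47 ≡ 2 (mod 9)), t ≡ 5·1 ≡ 5 (mod 9). So x ≡ 47·5 = 235 (mod 423).
  Combine with x ≡ 0 (mod 10): write x = 235 + 423·t and require 235 + 423·t ≡ 0 (mod 10), i.e. 423·t ≡ 0 − 235 ≡ 5 (mod 10). Since 423^(−1) ≡ 7 (mod 10) (423 ≡ 3 (mod 10)), t ≡ 7·5 ≡ 5 (mod 10). So x ≡ 235 + 423·5 = 2350 (mod 4230).
Unique solution in [0, 4230): x = 2350.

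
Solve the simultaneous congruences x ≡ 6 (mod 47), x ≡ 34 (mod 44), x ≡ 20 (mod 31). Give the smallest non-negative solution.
The moduli 47, 44, 31 are pairwise coprime, so by the CRT there is a unique solution mod 47·44·31 = 64108.
Solve by successive substitution. Start with x ≡ 6 (mod 47).
  Combine with x ≡ 34 (mod 44): write x = 6 + 47·t and require 6 + 47·t ≡ 34 (mod 44), i.e. 47·t ≡ 34 − 6 ≡ 28 (mod 44). Since 47^(−1) ≡ 15 (mod 44) (47 ≡ 3 (mod 44)), t ≡ 15·28 ≡ 24 (mod 44). So x ≡ 6 + 47·24 = 1134 (mod 2068).
  Combine with x ≡ 20 (mod 31): write x = 1134 + 2068·t and require 1134 + 2068·t ≡ 20 (mod 31), i.e. 2068·t ≡ 20 − 1134 ≡ 2 (mod 31). Since 2068^(−1) ≡ 24 (mod 31) (2068 ≡ 22 (mod 31)), t ≡ 24·2 ≡ 17 (mod 31). So x ≡ 1134 + 2068·17 = 36290 (mod 64108).
Unique solution in [0, 64108): x = 36290.

Final answer: x ≡ 36290 (mod 64108); the representative in [0, 64108) is 36290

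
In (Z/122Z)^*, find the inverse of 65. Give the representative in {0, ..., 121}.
65^(−1) ≡ 107 (mod 122)

Apply the extended Euclidean algorithm to (122, 65), tracking rows (r, s, t) with s·122 + t·65 = r. Each division r_prev = q·r_cur + r_new produces the new row as (previous row) − q·(current row):
  row A: (122, 1, 0)   [1·122 + 0·65 = 122]
  row B: (65, 0, 1)   [0·122 + 1·65 = 65]
  122 = 1·65 + 57   → row C = row A − 1·row B = (57, 1, −1)   [check: 1·122 − 1·65 = 57]
  65 = 1·57 + 8   → row D = row B − 1·row C = (8, −1, 2)   [check: −1·122 + 2·65 = 8]
  57 = 7·8 + 1   → row E = row C − 7·row D = (1, 8, −15)   [check: 8·122 − 15·65 = 1]
  8 = 8·1 + 0   → remainder 0, stop. gcd = 1 (last nonzero row E).
The gcd is 1, so 65 is invertible mod 122. The last nonzero row gives 8·122 − 15·65 = 1, so t = −15. So 65^(−1) ≡ −15 ≡ 107 (mod 122). Verify: 65 · 107 = 6955 ≡ 1 (mod 122). ✓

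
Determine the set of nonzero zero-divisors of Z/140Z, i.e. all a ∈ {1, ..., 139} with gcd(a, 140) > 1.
nonzero zero-divisors of Z/140Z = {2, 4, 5, 6, 7, 8, 10, 12, 14, 15, 16, 18, 20, 21, 22, 24, 25, 26, 28, 30, 32, 34, 35, 36, 38, 40, 42, 44, 45, 46, 48, 49, 50, 52, 54, 55, 56, 58, 60, 62, 63, 64, 65, 66, 68, 70, 72, 74, 75, 76, 77, 78, 80, 82, 84, 85, 86, 88, 90, 91, 92, 94, 95, 96, 98, 100, 102, 104, 105, 106, 108, 110, 112, 114, 115, 116, 118, 119, 120, 122, 124, 125, 126, 128, 130, 132, 133, 134, 135, 136, 138}

An element a ∈ Z/140Z (with a ≠ 0) is a zero-divisor iff gcd(a, 140) > 1 (because a is a unit precisely when gcd(a, n) = 1, and in Z/nZ every nonzero, non-unit element is a zero-divisor). Scan a = 1, ..., 139 and keep those with gcd(a, 140) > 1:
  gcd(2, 140) = 2, gcd(4, 140) = 4, gcd(5, 140) = 5, gcd(6, 140) = 2, gcd(7, 140) = 7, gcd(8, 140) = 4, gcd(10, 140) = 10, gcd(12, 140) = 4, gcd(14, 140) = 14, gcd(15, 140) = 5, gcd(16, 140) = 4, gcd(18, 140) = 2, gcd(20, 140) = 20, gcd(21, 140) = 7, gcd(22, 140) = 2, gcd(24, 140) = 4, gcd(25, 140) = 5, gcd(26, 140) = 2, gcd(28, 140) = 28, gcd(30, 140) = 10, gcd(32, 140) = 4, gcd(34, 140) = 2, gcd(35, 140) = 35, gcd(36, 140) = 4, gcd(38, 140) = 2, gcd(40, 140) = 20, gcd(42, 140) = 14, gcd(44, 140) = 4, gcd(45, 140) = 5, gcd(46, 140) = 2, gcd(48, 140) = 4, gcd(49, 140) = 7, gcd(50, 140) = 10, gcd(52, 140) = 4, gcd(54, 140) = 2, gcd(55, 140) = 5, gcd(56, 140) = 28, gcd(58, 140) = 2, gcd(60, 140) = 20, gcd(62, 140) = 2, gcd(63, 140) = 7, gcd(64, 140) = 4, gcd(65, 140) = 5, gcd(66, 140) = 2, gcd(68, 140) = 4, gcd(70, 140) = 70, gcd(72, 140) = 4, gcd(74, 140) = 2, gcd(75, 140) = 5, gcd(76, 140) = 4, gcd(77, 140) = 7, gcd(78, 140) = 2, gcd(80, 140) = 20, gcd(82, 140) = 2, gcd(84, 140) = 28, gcd(85, 140) = 5, gcd(86, 140) = 2, gcd(88, 140) = 4, gcd(90, 140) = 10, gcd(91, 140) = 7, gcd(92, 140) = 4, gcd(94, 140) = 2, gcd(95, 140) = 5, gcd(96, 140) = 4, gcd(98, 140) = 14, gcd(100, 140) = 20, gcd(102, 140) = 2, gcd(104, 140) = 4, gcd(105, 140) = 35, gcd(106, 140) = 2, gcd(108, 140) = 4, gcd(110, 140) = 10, gcd(112, 140) = 28, gcd(114, 140) = 2, gcd(115, 140) = 5, gcd(116, 140) = 4, gcd(118, 140) = 2, gcd(119, 140) = 7, gcd(120, 140) = 20, gcd(122, 140) = 2, gcd(124, 140) = 4, gcd(125, 140) = 5, gcd(126, 140) = 14, gcd(128, 140) = 4, gcd(130, 140) = 10, gcd(132, 140) = 4, gcd(133, 140) = 7, gcd(134, 140) = 2, gcd(135, 140) = 5, gcd(136, 140) = 4, gcd(138, 140) = 2.
All other a ∈ {1, ..., 139} have gcd(a, 140) = 1 and are units. So the nonzero zero-divisors are exactly the 91 values of a appearing in this scan.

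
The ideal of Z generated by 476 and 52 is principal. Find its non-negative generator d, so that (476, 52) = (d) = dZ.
In the PID Z, (a, b) is generated by gcd(a, b). Compute gcd(476, 52) with the extended Euclidean algorithm, tracking rows (r, s, t) with s·476 + t·52 = r:
  row A: (476, 1, 0)   [1·476 + 0·52 = 476]
  row B: (52, 0, 1)   [0·476 + 1·52 = 52]
  476 = 9·52 + 8   → row C = row A − 9·row B = (8, 1, −9)   [check: 1·476 − 9·52 = 8]
  52 = 6·8 + 4   → row D = row B − 6·row C = (4, −6, 55)   [check: −6·476 + 55·52 = 4]
  8 = 2·4 + 0   → remainder 0, stop. gcd = 4 (last nonzero row D).
So gcd(476, 52) = 4, with Bézout identity −6·476 + 55·52 = 4. Containment (⊇): the Bézout identity exhibits 4 as an element of (476, 52), giving (4) ⊆ (476, 52). Containment (⊆): since 4 | 476 and 4 | 52 (476 = 4·119, 52 = 4·13), every Z-linear combination of 476 and 52 is divisible by 4, so (476, 52) ⊆ (4). Therefore (476, 52) = (4), d = 4.

Final answer: (476, 52) = (4); d = 4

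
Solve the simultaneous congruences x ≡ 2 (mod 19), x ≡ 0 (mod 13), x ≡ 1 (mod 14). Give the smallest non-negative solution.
The moduli 19, 13, 14 are pairwise coprime, so by the CRT there is a unique solution mod 19·13·14 = 3458.
Solve by successive substitution. Start with x ≡ 2 (mod 19).
  Combine with x ≡ 0 (mod 13): write x = 2 + 19·t and require 2 + 19·t ≡ 0 (mod 13), i.e. 19·t ≡ 0 − 2 ≡ 11 (mod 13). Since 19^(−1) ≡ 11 (mod 13) (19 ≡ 6 (mod 13)), t ≡ 11·11 ≡ 4 (mod 13). So x ≡ 2 + 19·4 = 78 (mod 247).
  Combine with x ≡ 1 (mod 14): write x = 78 + 247·t and require 78 + 247·t ≡ 1 (mod 14), i.e. 247·t ≡ 1 − 78 ≡ 7 (mod 14). Since 247^(−1) ≡ 11 (mod 14) (247 ≡ 9 (mod 14)), t ≡ 11·7 ≡ 7 (mod 14). So x ≡ 78 + 247·7 = 1807 (mod 3458).
Unique solution in [0, 3458): x = 1807.

Final answer: x ≡ 1807 (mod 3458); the representative in [0, 3458) is 1807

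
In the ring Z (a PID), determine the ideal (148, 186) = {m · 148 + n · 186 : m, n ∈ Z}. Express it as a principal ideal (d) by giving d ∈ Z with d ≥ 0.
(148, 186) = (2); d = 2

In the PID Z, (a, b) is generated by gcd(a, b). Compute gcd(186, 148) with the extended Euclidean algorithm, tracking rows (r, s, t) with s·186 + t·148 = r:
  row A: (186, 1, 0)   [1·186 + 0·148 = 186]
  row B: (148, 0, 1)   [0·186 + 1·148 = 148]
  186 = 1·148 + 38   → row C = row A − 1·row B = (38, 1, −1)   [check: 1·186 − 1·148 = 38]
  148 = 3·38 + 34   → row D = row B − 3·row C = (34, −3, 4)   [check: −3·186 + 4·148 = 34]
  38 = 1·34 + 4   → row E = row C − 1·row D = (4, 4, −5)   [check: 4·186 − 5·148 = 4]
  34 = 8·4 + 2   → row F = row D − 8·row E = (2, −35, 44)   [check: −35·186 + 44·148 = 2]
  4 = 2·2 + 0   → remainder 0, stop. gcd = 2 (last nonzero row F).
So gcd(148, 186) = 2, with Bézout identity −35·186 + 44·148 = 2. Containment (⊇): the Bézout identity exhibits 2 as an element of (148, 186), giving (2) ⊆ (148, 186). Containment (⊆): since 2 | 148 and 2 | 186 (148 = 2·74, 186 = 2·93), every Z-linear combination of 148 and 186 is divisible by 2, so (148, 186) ⊆ (2). Therefore (148, 186) = (2), d = 2.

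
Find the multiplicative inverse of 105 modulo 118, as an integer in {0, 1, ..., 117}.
Apply the extended Euclidean algorithm to (118, 105), tracking rows (r, s, t) with s·118 + t·105 = r. Each division r_prev = q·r_cur + r_new produces the new row as (previous row) − q·(current row):
  row A: (118, 1, 0)   [1·118 + 0·105 = 118]
  row B: (105, 0, 1)   [0·118 + 1·105 = 105]
  118 = 1·105 + 13   → row C = row A − 1·row B = (13, 1, −1)   [check: 1·118 − 1·105 = 13]
  105 = 8·13 + 1   → row D = row B − 8·row C = (1, −8, 9)   [check: −8·118 + 9·105 = 1]
  13 = 13·1 + 0   → remainder 0, stop. gcd = 1 (last nonzero row D).
The gcd is 1, so 105 is invertible mod 118. The last nonzero row gives −8·118 + 9·105 = 1, so t = 9. So 105^(−1) ≡ 9 (mod 118). Verify: 105 · 9 = 945 ≡ 1 (mod 118). ✓

Final answer: 105^(−1) ≡ 9 (mod 118)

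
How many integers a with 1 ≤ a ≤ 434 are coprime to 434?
The number of a ∈ {1, ..., 434} with gcd(a, 434) = 1 is by definition Euler's totient φ(434). φ is multiplicative, with φ(p^e) = p^e − p^(e−1). Factorise 434 = 2 · 7 · 31. Then
  φ(434) = (2 − 1) · (7 − 1) · (31 − 1) = 1 · 6 · 30 = 180.
So there are 180 such integers.

Final answer: 180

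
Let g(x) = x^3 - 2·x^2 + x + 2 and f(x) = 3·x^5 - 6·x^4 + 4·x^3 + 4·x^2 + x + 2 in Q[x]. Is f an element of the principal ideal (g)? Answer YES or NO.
In Q[x] the ideal (g) consists of all multiples of g, so f ∈ (g) iff g | f, i.e. iff the remainder of f on division by g is 0. Divide f by g (g is monic, so eliminate the leading term of the running remainder at each step):
  leading term 3·x^5: subtract (3·x^2)·g(x) = 3·x^5 - 6·x^4 + 3·x^3 + 6·x^2, leaving x^3 - 2·x^2 + x + 2
  leading term x^3: subtract (1)·g(x) = x^3 - 2·x^2 + x + 2, leaving 0
The remainder is 0, so f(x) = g(x) · h(x) with h(x) = 3·x^2 + 1. Hence g | f, i.e. f ∈ (g).

Final answer: YES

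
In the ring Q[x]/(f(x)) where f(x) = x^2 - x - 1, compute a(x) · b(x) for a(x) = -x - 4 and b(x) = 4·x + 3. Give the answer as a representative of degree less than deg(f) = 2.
First multiply in Q[x] without reducing: a · b = -4·x^2 - 19·x - 12. Now divide by f(x) = x^2 - x - 1, eliminating the leading term at each step:
  leading term -4·x^2: subtract (-4)·f(x) = -4·x^2 + 4·x + 4, leaving -23·x - 16
The degree is now < 2, so this is the remainder. Hence a · b ≡ -23·x - 16 in Q[x]/(f).

Final answer: a · b ≡ -23·x - 16 (mod f(x))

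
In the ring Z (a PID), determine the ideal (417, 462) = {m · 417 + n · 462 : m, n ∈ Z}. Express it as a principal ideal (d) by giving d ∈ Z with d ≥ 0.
(417, 462) = (3); d = 3

In the PID Z, (a, b) is generated by gcd(a, b). Compute gcd(462, 417) with the extended Euclidean algorithm, tracking rows (r, s, t) with s·462 + t·417 = r:
  row A: (462, 1, 0)   [1·462 + 0·417 = 462]
  row B: (417, 0, 1)   [0·462 + 1·417 = 417]
  462 = 1·417 + 45   → row C = row A − 1·row B = (45, 1, −1)   [check: 1·462 − 1·417 = 45]
  417 = 9·45 + 12   → row D = row B − 9·row C = (12, −9, 10)   [check: −9·462 + 10·417 = 12]
  45 = 3·12 + 9   → row E = row C − 3·row D = (9, 28, −31)   [check: 28·462 − 31·417 = 9]
  12 = 1·9 + 3   → row F = row D − 1·row E = (3, −37, 41)   [check: −37·462 + 41·417 = 3]
  9 = 3·3 + 0   → remainder 0, stop. gcd = 3 (last nonzero row F).
So gcd(417, 462) = 3, with Bézout identity −37·462 + 41·417 = 3. Containment (⊇): the Bézout identity exhibits 3 as an element of (417, 462), giving (3) ⊆ (417, 462). Containment (⊆): since 3 | 417 and 3 | 462 (417 = 3·139, 462 = 3·154), every Z-linear combination of 417 and 462 is divisible by 3, so (417, 462) ⊆ (3). Therefore (417, 462) = (3), d = 3.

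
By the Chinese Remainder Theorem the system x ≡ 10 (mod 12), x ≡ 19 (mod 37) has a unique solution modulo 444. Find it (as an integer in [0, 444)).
The moduli 12, 37 are pairwise coprime, so by the CRT there is a unique solution mod 12·37 = 444.
Solve by successive substitution. Start with x ≡ 10 (mod 12).
  Combine with x ≡ 19 (mod 37): write x = 10 + 12·t and require 10 + 12·t ≡ 19 (mod 37), i.e. 12·t ≡ 19 − 10 ≡ 9 (mod 37). Since 12^(−1) ≡ 34 (mod 37), t ≡ 34·9 ≡ 10 (mod 37). So x ≡ 10 + 12·10 = 130 (mod 444).
Unique solution in [0, 444): x = 130.

Final answer: x ≡ 130 (mod 444); the representative in [0, 444) is 130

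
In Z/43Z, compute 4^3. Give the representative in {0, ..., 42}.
21

Use repeated squaring. Binary(3) = 11. Walk through the bits of the exponent 3 left-to-right: at each bit after the leading one, square the running value, then multiply by 4 if the bit is 1 (always reducing mod 43):
  bit 1 = 1 (leading): start with 4.
  bit 2 = 1: square 4^2 = 16; bit is 1, so multiply 16·4 = 64 ≡ 21 (mod 43).
Final value: 4^3 ≡ 21 (mod 43).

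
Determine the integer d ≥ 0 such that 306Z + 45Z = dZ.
In the PID Z, (a, b) is generated by gcd(a, b). Compute gcd(306, 45) with the extended Euclidean algorithm, tracking rows (r, s, t) with s·306 + t·45 = r:
  row A: (306, 1, 0)   [1·306 + 0·45 = 306]
  row B: (45, 0, 1)   [0·306 + 1·45 = 45]
  306 = 6·45 + 36   → row C = row A − 6·row B = (36, 1, −6)   [check: 1·306 − 6·45 = 36]
  45 = 1·36 + 9   → row D = row B − 1·row C = (9, −1, 7)   [check: −1·306 + 7·45 = 9]
  36 = 4·9 + 0   → remainder 0, stop. gcd = 9 (last nonzero row D).
So gcd(306, 45) = 9, with Bézout identity −1·306 + 7·45 = 9. Containment (⊇): the Bézout identity exhibits 9 as an element of (306, 45), giving (9) ⊆ (306, 45). Containment (⊆): since 9 | 306 and 9 | 45 (306 = 9·34, 45 = 9·5), every Z-linear combination of 306 and 45 is divisible by 9, so (306, 45) ⊆ (9). Therefore (306, 45) = (9), d = 9.

Final answer: (306, 45) = (9); d = 9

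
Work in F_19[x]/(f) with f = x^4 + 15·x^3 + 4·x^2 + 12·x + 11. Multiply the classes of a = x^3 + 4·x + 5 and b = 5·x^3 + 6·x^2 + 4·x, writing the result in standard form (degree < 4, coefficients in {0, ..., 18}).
Multiply as integer polynomials: a · b = 5·x^6 + 6·x^5 + 24·x^4 + 49·x^3 + 46·x^2 + 20·x. Reducing coefficients mod 19: a · b ≡ 5·x^6 + 6·x^5 + 5·x^4 + 11·x^3 + 8·x^2 + x. Now divide by f(x) = x^4 + 15·x^3 + 4·x^2 + 12·x + 11 in F_19[x], eliminating the leading term at each step:
  leading term 5·x^6: subtract (5·x^2)·f(x) = 5·x^6 + 18·x^5 + x^4 + 3·x^3 + 17·x^2, leaving 7·x^5 + 4·x^4 + 8·x^3 + 10·x^2 + x (coefficients mod 19)
  leading term 7·x^5: subtract (7·x)·f(x) = 7·x^5 + 10·x^4 + 9·x^3 + 8·x^2 + x, leaving 13·x^4 + 18·x^3 + 2·x^2 (coefficients mod 19)
  leading term 13·x^4: subtract (13)·f(x) = 13·x^4 + 5·x^3 + 14·x^2 + 4·x + 10, leaving 13·x^3 + 7·x^2 + 15·x + 9 (coefficients mod 19)
The degree is now < 4, so this is the remainder. Hence a · b ≡ 13·x^3 + 7·x^2 + 15·x + 9 in F_19[x]/(f).

Final answer: a · b ≡ 13·x^3 + 7·x^2 + 15·x + 9 (mod f(x))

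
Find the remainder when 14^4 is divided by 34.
30

Use repeated squaring. Binary(4) = 100. Walk through the bits of the exponent 4 left-to-right: at each bit after the leading one, square the running value, then multiply by 14 if the bit is 1 (always reducing mod 34):
  bit 1 = 1 (leading): start with 14.
  bit 2 = 0: square 14^2 = 196 ≡ 26 (mod 34).
  bit 3 = 0: square 26^2 = 676 ≡ 30 (mod 34).
Final value: 14^4 ≡ 30 (mod 34).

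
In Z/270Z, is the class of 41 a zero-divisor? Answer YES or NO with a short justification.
gcd(41, 270) = 1, so 41 is a unit in Z/270Z (it has a multiplicative inverse). A unit cannot be a zero-divisor: if 41·b ≡ 0 then multiplying both sides by 41^(−1) gives b ≡ 0. So 41 is not a zero-divisor.

Final answer: NO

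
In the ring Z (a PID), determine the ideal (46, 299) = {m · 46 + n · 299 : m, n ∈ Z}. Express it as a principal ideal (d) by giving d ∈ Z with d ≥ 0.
(46, 299) = (23); d = 23

In the PID Z, (a, b) is generated by gcd(a, b). Compute gcd(299, 46) with the extended Euclidean algorithm, tracking rows (r, s, t) with s·299 + t·46 = r:
  row A: (299, 1, 0)   [1·299 + 0·46 = 299]
  row B: (46, 0, 1)   [0·299 + 1·46 = 46]
  299 = 6·46 + 23   → row C = row A − 6·row B = (23, 1, −6)   [check: 1·299 − 6·46 = 23]
  46 = 2·23 + 0   → remainder 0, stop. gcd = 23 (last nonzero row C).
So gcd(46, 299) = 23, with Bézout identity 1·299 − 6·46 = 23. Containment (⊇): the Bézout identity exhibits 23 as an element of (46, 299), giving (23) ⊆ (46, 299). Containment (⊆): since 23 | 46 and 23 | 299 (46 = 23·2, 299 = 23·13), every Z-linear combination of 46 and 299 is divisible by 23, so (46, 299) ⊆ (23). Therefore (46, 299) = (23), d = 23.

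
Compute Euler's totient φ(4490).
φ is multiplicative, with φ(p^e) = p^e − p^(e−1). Factorise 4490 = 2 · 5 · 449. Then
  φ(4490) = (2 − 1) · (5 − 1) · (449 − 1) = 1 · 4 · 448 = 1792.

Final answer: φ(4490) = 1792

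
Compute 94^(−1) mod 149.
Apply the extended Euclidean algorithm to (149, 94), tracking rows (r, s, t) with s·149 + t·94 = r. Each division r_prev = q·r_cur + r_new produces the new row as (previous row) − q·(current row):
  row A: (149, 1, 0)   [1·149 + 0·94 = 149]
  row B: (94, 0, 1)   [0·149 + 1·94 = 94]
  149 = 1·94 + 55   → row C = row A − 1·row B = (55, 1, −1)   [check: 1·149 − 1·94 = 55]
  94 = 1·55 + 39   → row D = row B − 1·row C = (39, −1, 2)   [check: −1·149 + 2·94 = 39]
  55 = 1·39 + 16   → row E = row C − 1·row D = (16, 2, −3)   [check: 2·149 − 3·94 = 16]
  39 = 2·16 + 7   → row F = row D − 2·row E = (7, −5, 8)   [check: −5·149 + 8·94 = 7]
  16 = 2·7 + 2   → row G = row E − 2·row F = (2, 12, −19)   [check: 12·149 − 19·94 = 2]
  7 = 3·2 + 1   → row H = row F − 3·row G = (1, −41, 65)   [check: −41·149 + 65·94 = 1]
  2 = 2·1 + 0   → remainder 0, stop. gcd = 1 (last nonzero row H).
The gcd is 1, so 94 is invertible mod 149. The last nonzero row gives −41·149 + 65·94 = 1, so t = 65. So 94^(−1) ≡ 65 (mod 149). Verify: 94 · 65 = 6110 ≡ 1 (mod 149). ✓

Final answer: 94^(−1) ≡ 65 (mod 149)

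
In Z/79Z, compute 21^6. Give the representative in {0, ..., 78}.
Use repeated squaring. Binary(6) = 110. Walk through the bits of the exponent 6 left-to-right: at each bit after the leading one, square the running value, then multiply by 21 if the bit is 1 (always reducing mod 79):
  bit 1 = 1 (leading): start with 21.
  bit 2 = 1: square 21^2 = 441 ≡ 46; bit is 1, so multiply 46·21 = 966 ≡ 18 (mod 79).
  bit 3 = 0: square 18^2 = 324 ≡ 8 (mod 79).
Final value: 21^6 ≡ 8 (mod 79).

Final answer: 8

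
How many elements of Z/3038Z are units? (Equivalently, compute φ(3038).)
Z/3038Z has φ(3038) = 1260 units

An element a ∈ Z/3038Z is a unit iff gcd(a, 3038) = 1, so the number of units is φ(3038). φ is multiplicative, with φ(p^e) = p^e − p^(e−1). Factorise 3038 = 2 · 7^2 · 31. Then
  φ(3038) = (2 − 1) · (7^2 − 7^1) · (31 − 1) = 1 · 42 · 30 = 1260.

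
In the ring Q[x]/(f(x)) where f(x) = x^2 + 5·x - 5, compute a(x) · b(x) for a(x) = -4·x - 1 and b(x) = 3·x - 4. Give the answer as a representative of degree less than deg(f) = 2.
a · b ≡ 73·x - 56 (mod f(x))

First multiply in Q[x] without reducing: a · b = -12·x^2 + 13·x + 4. Now divide by f(x) = x^2 + 5·x - 5, eliminating the leading term at each step:
  leading term -12·x^2: subtract (-12)·f(x) = -12·x^2 - 60·x + 60, leaving 73·x - 56
The degree is now < 2, so this is the remainder. Hence a · b ≡ 73·x - 56 in Q[x]/(f).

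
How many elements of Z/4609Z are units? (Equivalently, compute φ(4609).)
An element a ∈ Z/4609Z is a unit iff gcd(a, 4609) = 1, so the number of units is φ(4609). φ is multiplicative, with φ(p^e) = p^e − p^(e−1). Factorise 4609 = 11 · 419. Then
  φ(4609) = (11 − 1) · (419 − 1) = 10 · 418 = 4180.

Final answer: Z/4609Z has φ(4609) = 4180 units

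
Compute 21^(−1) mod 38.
21^(−1) ≡ 29 (mod 38)

Apply the extended Euclidean algorithm to (38, 21), tracking rows (r, s, t) with s·38 + t·21 = r. Each division r_prev = q·r_cur + r_new produces the new row as (previous row) − q·(current row):
  row A: (38, 1, 0)   [1·38 + 0·21 = 38]
  row B: (21, 0, 1)   [0·38 + 1·21 = 21]
  38 = 1·21 + 17   → row C = row A − 1·row B = (17, 1, −1)   [check: 1·38 − 1·21 = 17]
  21 = 1·17 + 4   → row D = row B − 1·row C = (4, −1, 2)   [check: −1·38 + 2·21 = 4]
  17 = 4·4 + 1   → row E = row C − 4·row D = (1, 5, −9)   [check: 5·38 − 9·21 = 1]
  4 = 4·1 + 0   → remainder 0, stop. gcd = 1 (last nonzero row E).
The gcd is 1, so 21 is invertible mod 38. The last nonzero row gives 5·38 − 9·21 = 1, so t = −9. So 21^(−1) ≡ −9 ≡ 29 (mod 38). Verify: 21 · 29 = 609 ≡ 1 (mod 38). ✓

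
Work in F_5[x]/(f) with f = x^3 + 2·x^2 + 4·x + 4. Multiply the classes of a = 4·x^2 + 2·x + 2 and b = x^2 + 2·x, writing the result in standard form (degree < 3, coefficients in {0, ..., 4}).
a · b ≡ x^2 + 2 (mod f(x))

Multiply as integer polynomials: a · b = 4·x^4 + 10·x^3 + 6·x^2 + 4·x. Reducing coefficients mod 5: a · b ≡ 4·x^4 + x^2 + 4·x. Now divide by f(x) = x^3 + 2·x^2 + 4·x + 4 in F_5[x], eliminating the leading term at each step:
  leading term 4·x^4: subtract (4·x)·f(x) = 4·x^4 + 3·x^3 + x^2 + x, leaving 2·x^3 + 3·x (coefficients mod 5)
  leading term 2·x^3: subtract (2)·f(x) = 2·x^3 + 4·x^2 + 3·x + 3, leaving x^2 + 2 (coefficients mod 5)
The degree is now < 3, so this is the remainder. Hence a · b ≡ x^2 + 2 in F_5[x]/(f).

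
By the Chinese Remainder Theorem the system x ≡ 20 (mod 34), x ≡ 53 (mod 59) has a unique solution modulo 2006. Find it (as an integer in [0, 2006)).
The moduli 34, 59 are pairwise coprime, so by the CRT there is a unique solution mod 34·59 = 2006.
Solve by successive substitution. Start with x ≡ 20 (mod 34).
  Combine with x ≡ 53 (mod 59): write x = 20 + 34·t and require 20 + 34·t ≡ 53 (mod 59), i.e. 34·t ≡ 53 − 20 ≡ 33 (mod 59). Since 34^(−1) ≡ 33 (mod 59), t ≡ 33·33 ≡ 27 (mod 59). So x ≡ 20 + 34·27 = 938 (mod 2006).
Unique solution in [0, 2006): x = 938.

Final answer: x ≡ 938 (mod 2006); the representative in [0, 2006) is 938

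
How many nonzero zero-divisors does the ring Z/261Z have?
In Z/261Z each nonzero element is either a unit (gcd with 261 is 1) or a zero-divisor (gcd > 1). The number of units is φ(261): factorise 261 = 3^2 · 29, so φ(261) = (3^2 − 3^1) · (29 − 1) = 6 · 28 = 168. The nonzero elements number 261 − 1 = 260. Hence the nonzero zero-divisors number 260 − 168 = 92.

Final answer: Z/261Z has 92 nonzero zero-divisors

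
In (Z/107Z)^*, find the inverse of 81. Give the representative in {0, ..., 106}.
Apply the extended Euclidean algorithm to (107, 81), tracking rows (r, s, t) with s·107 + t·81 = r. Each division r_prev = q·r_cur + r_new produces the new row as (previous row) − q·(current row):
  row A: (107, 1, 0)   [1·107 + 0·81 = 107]
  row B: (81, 0, 1)   [0·107 + 1·81 = 81]
  107 = 1·81 + 26   → row C = row A − 1·row B = (26, 1, −1)   [check: 1·107 − 1·81 = 26]
  81 = 3·26 + 3   → row D = row B − 3·row C = (3, −3, 4)   [check: −3·107 + 4·81 = 3]
  26 = 8·3 + 2   → row E = row C − 8·row D = (2, 25, −33)   [check: 25·107 − 33·81 = 2]
  3 = 1·2 + 1   → row F = row D − 1·row E = (1, −28, 37)   [check: −28·107 + 37·81 = 1]
  2 = 2·1 + 0   → remainder 0, stop. gcd = 1 (last nonzero row F).
The gcd is 1, so 81 is invertible mod 107. The last nonzero row gives −28·107 + 37·81 = 1, so t = 37. So 81^(−1) ≡ 37 (mod 107). Verify: 81 · 37 = 2997 ≡ 1 (mod 107). ✓

Final answer: 81^(−1) ≡ 37 (mod 107)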